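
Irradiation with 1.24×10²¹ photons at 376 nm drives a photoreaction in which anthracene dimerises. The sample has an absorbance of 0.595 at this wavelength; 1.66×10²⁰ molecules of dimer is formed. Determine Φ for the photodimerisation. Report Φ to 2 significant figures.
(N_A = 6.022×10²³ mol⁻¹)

Product: 1.66×10²⁰ / 6.022×10²³ = 2.757×10⁻⁴ mol.
Moles of photons: 1.24×10²¹ / 6.022×10²³ = 0.002059 mol.
Fraction absorbed: 1 − 10^(−0.595) = 0.7459.
Photons absorbed: 0.7459 × 0.002059 = 0.001536 mol.
Φ = 2.757×10⁻⁴ mol / 0.001536 mol photons = 0.18.

Φ = 0.18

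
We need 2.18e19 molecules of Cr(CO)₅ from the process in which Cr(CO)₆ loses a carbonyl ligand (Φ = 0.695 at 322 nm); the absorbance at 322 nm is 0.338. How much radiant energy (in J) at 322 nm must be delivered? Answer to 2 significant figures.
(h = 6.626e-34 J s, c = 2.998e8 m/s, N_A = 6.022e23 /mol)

Product: 2.18e19 / 6.022e23 = 3.620e-5 mol.
Photons that must be absorbed: 3.620e-5 / 0.695 = 5.209e-5 mol.
Fraction absorbed: 1 − 10^(−0.338) = 0.5408.
Incident photons needed: 5.209e-5 / 0.5408 = 9.632e-5 mol.
Photon energy: hc/λ = 6.169e-19 J; per mole, 3.715e5 J mol⁻¹.
Energy required: 9.632e-5 × 3.715e5 = 36 J.

36 J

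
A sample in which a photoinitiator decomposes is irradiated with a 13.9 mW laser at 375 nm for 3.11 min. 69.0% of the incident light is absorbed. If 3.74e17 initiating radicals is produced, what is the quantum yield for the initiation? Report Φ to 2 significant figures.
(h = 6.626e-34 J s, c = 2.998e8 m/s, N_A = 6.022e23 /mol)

Product: 3.74e17 / 6.022e23 = 6.211e-7 mol.
Photon energy at 375 nm: hc/λ = (6.626e-34)(2.998e8)/(375e-9) = 5.297e-19 J.
Energy delivered: (13.9 mW)(186.6 s) = 2.594 J.
Photons incident: 2.594 / 5.297e-19 = 4.897e18, i.e. 4.897e18/6.022e23 = 8.132e-6 mol.
Photons absorbed: 0.690 × 8.132e-6 = 5.611e-6 mol.
Φ = 6.211e-7 mol / 5.611e-6 mol photons = 0.11.

Φ = 0.11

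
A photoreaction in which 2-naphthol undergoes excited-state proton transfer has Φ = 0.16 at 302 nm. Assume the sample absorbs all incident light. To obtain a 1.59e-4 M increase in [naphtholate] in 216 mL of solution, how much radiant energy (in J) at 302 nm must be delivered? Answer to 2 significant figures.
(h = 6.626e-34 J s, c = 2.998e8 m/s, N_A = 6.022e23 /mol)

Product: (1.59e-4 M)(0.216 L) = 3.434e-5 mol.
Photons that must be absorbed: 3.434e-5 / 0.16 = 2.146e-4 mol.
Photon energy: hc/λ = 6.578e-19 J; per mole, 3.961e5 J mol⁻¹.
Energy required: 2.146e-4 × 3.961e5 = 85 J.

85 J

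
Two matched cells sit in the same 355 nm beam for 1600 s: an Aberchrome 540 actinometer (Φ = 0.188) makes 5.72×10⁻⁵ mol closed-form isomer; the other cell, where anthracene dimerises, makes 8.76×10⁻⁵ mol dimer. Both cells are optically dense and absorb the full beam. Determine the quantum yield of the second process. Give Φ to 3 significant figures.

Φ = 0.288

Photons absorbed by the actinometer: 5.72×10⁻⁵ / 0.188 = 3.043×10⁻⁴ mol.
Φ(unknown) = 8.76×10⁻⁵ / 3.043×10⁻⁴ = 0.288.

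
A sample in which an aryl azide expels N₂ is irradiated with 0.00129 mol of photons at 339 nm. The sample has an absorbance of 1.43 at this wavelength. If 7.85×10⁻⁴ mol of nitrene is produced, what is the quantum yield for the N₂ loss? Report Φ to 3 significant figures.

Φ = 0.632

Fraction absorbed: 1 − 10^(−1.43) = 0.9628.
Photons absorbed: 0.9628 × 0.00129 = 0.001242 mol.
Φ = 7.85×10⁻⁴ mol / 0.001242 mol photons = 0.632.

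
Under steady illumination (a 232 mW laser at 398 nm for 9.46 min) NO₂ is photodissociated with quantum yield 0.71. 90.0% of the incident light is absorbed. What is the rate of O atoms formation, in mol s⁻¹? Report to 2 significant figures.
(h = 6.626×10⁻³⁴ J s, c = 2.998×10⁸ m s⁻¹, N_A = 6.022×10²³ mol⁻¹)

4.9×10⁻⁷ mol s⁻¹

Photon energy at 398 nm: hc/λ = (6.626×10⁻³⁴)(2.998×10⁸)/(398×10⁻⁹) = 4.991×10⁻¹⁹ J.
Energy delivered: (232 mW)(567.6 s) = 131.7 J.
Photons incident: 131.7 / 4.991×10⁻¹⁹ = 2.639×10²⁰, i.e. 2.639×10²⁰/6.022×10²³ = 4.382×10⁻⁴ mol.
Photons absorbed: 0.900 × 4.382×10⁻⁴ = 3.944×10⁻⁴ mol.
Product formed: 0.71 × 3.944×10⁻⁴ = 2.800×10⁻⁴ mol.
Rate: 2.800×10⁻⁴ / 567.6 s = 4.9×10⁻⁷ mol s⁻¹.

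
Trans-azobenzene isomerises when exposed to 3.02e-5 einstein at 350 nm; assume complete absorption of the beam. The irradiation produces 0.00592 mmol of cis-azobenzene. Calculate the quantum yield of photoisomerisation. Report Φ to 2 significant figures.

Φ = 0.20

Product: 0.00592 mmol = 5.92e-6 mol.
Φ = 5.92e-6 mol / 3.02e-5 mol photons = 0.20.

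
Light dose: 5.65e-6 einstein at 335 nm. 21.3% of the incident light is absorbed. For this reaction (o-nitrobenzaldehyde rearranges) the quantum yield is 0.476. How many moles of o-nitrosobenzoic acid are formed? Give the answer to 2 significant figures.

Photons absorbed: 0.213 × 5.65e-6 = 1.203e-6 mol.
Product: Φ × n_abs = 0.476 × 1.203e-6 = 5.726e-7 mol.

5.7e-7 mol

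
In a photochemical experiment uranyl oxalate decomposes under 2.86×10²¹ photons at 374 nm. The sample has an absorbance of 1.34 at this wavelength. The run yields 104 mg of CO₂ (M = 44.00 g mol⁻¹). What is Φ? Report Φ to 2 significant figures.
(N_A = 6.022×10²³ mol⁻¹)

Product: 104 mg / 44.00 g mol⁻¹ = 0.002364 mol.
Moles of photons: 2.86×10²¹ / 6.022×10²³ = 0.004749 mol.
Fraction absorbed: 1 − 10^(−1.34) = 0.9543.
Photons absorbed: 0.9543 × 0.004749 = 0.004532 mol.
Φ = 0.002364 mol / 0.004532 mol photons = 0.52.

Φ = 0.52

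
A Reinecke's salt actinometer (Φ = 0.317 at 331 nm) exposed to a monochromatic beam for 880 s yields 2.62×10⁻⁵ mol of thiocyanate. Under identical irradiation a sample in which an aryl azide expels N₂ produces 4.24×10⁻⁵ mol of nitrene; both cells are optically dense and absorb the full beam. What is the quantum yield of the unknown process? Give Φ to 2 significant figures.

Φ = 0.51

Photons absorbed by the actinometer: 2.62×10⁻⁵ / 0.317 = 8.265×10⁻⁵ mol.
Φ(unknown) = 4.24×10⁻⁵ / 8.265×10⁻⁵ = 0.51.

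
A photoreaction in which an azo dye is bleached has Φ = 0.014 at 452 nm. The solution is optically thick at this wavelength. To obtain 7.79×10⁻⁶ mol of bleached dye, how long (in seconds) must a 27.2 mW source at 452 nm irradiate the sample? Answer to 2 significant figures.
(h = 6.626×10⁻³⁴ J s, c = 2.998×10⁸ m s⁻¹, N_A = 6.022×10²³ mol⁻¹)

t ≈ 5400 s

Photons that must be absorbed: 7.79×10⁻⁶ / 0.014 = 5.564×10⁻⁴ mol.
Photon energy: hc/λ = 4.395×10⁻¹⁹ J; per mole, 2.647×10⁵ J mol⁻¹.
Energy required: 5.564×10⁻⁴ × 2.647×10⁵ = 147.3 J.
Time: 147.3 J / 0.0272 W = 5400 s.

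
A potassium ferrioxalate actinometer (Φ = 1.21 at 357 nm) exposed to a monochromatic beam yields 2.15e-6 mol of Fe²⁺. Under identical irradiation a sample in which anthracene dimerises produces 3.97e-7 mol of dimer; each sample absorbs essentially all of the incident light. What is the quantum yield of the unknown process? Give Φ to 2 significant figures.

Φ = 0.22

Photons absorbed by the actinometer: 2.15e-6 / 1.21 = 1.777e-6 mol.
Φ(unknown) = 3.97e-7 / 1.777e-6 = 0.22.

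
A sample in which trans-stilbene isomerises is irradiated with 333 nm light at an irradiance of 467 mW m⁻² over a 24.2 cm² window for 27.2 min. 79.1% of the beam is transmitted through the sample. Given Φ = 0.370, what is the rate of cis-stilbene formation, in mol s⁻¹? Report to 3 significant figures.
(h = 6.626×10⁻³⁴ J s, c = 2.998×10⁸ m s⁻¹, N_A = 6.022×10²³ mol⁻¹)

2.43×10⁻¹⁰ mol s⁻¹

Photon energy at 333 nm: hc/λ = (6.626×10⁻³⁴)(2.998×10⁸)/(333×10⁻⁹) = 5.965×10⁻¹⁹ J.
Energy delivered: (467 mW m⁻²)(24.2×10⁻⁴ m²)(1632 s) = 1.844 J.
Photons incident: 1.844 / 5.965×10⁻¹⁹ = 3.091×10¹⁸, i.e. 3.091×10¹⁸/6.022×10²³ = 5.133×10⁻⁶ mol.
Fraction absorbed: 1 − 79.1/100 = 0.2090.
Photons absorbed: 0.2090 × 5.133×10⁻⁶ = 1.073×10⁻⁶ mol.
Product formed: 0.370 × 1.073×10⁻⁶ = 3.970×10⁻⁷ mol.
Rate: 3.970×10⁻⁷ / 1632 s = 2.43×10⁻¹⁰ mol s⁻¹.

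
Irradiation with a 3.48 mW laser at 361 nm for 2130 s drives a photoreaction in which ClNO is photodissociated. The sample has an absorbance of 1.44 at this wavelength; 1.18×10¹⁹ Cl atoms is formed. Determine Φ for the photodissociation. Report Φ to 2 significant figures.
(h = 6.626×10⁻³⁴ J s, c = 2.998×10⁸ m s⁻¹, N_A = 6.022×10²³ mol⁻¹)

Product: 1.18×10¹⁹ / 6.022×10²³ = 1.959×10⁻⁵ mol.
Photon energy at 361 nm: hc/λ = (6.626×10⁻³⁴)(2.998×10⁸)/(361×10⁻⁹) = 5.503×10⁻¹⁹ J.
Energy delivered: (3.48 mW)(2130 s) = 7.412 J.
Photons incident: 7.412 / 5.503×10⁻¹⁹ = 1.347×10¹⁹, i.e. 1.347×10¹⁹/6.022×10²³ = 2.237×10⁻⁵ mol.
Fraction absorbed: 1 − 10^(−1.44) = 0.9637.
Photons absorbed: 0.9637 × 2.237×10⁻⁵ = 2.156×10⁻⁵ mol.
Φ = 1.959×10⁻⁵ mol / 2.156×10⁻⁵ mol photons = 0.91.

Φ = 0.91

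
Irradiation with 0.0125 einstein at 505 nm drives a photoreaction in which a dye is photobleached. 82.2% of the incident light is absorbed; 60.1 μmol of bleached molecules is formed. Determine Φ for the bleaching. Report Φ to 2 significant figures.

Φ = 0.0058

Product: 60.1 μmol = 6.01e-5 mol.
Photons absorbed: 0.822 × 0.0125 = 0.01028 mol.
Φ = 6.01e-5 mol / 0.01028 mol photons = 0.0058.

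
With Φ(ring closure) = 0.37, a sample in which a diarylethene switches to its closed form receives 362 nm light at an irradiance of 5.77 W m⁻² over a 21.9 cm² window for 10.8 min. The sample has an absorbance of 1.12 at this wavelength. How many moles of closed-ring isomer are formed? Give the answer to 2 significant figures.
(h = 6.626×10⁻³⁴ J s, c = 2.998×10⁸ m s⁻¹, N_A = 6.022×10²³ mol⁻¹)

8.5×10⁻⁶ mol

Photon energy at 362 nm: hc/λ = (6.626×10⁻³⁴)(2.998×10⁸)/(362×10⁻⁹) = 5.487×10⁻¹⁹ J.
Energy delivered: (5.77 W m⁻²)(21.9×10⁻⁴ m²)(648 s) = 8.188 J.
Photons incident: 8.188 / 5.487×10⁻¹⁹ = 1.492×10¹⁹, i.e. 1.492×10¹⁹/6.022×10²³ = 2.478×10⁻⁵ mol.
Fraction absorbed: 1 − 10^(−1.12) = 0.9241.
Photons absorbed: 0.9241 × 2.478×10⁻⁵ = 2.290×10⁻⁵ mol.
Product: Φ × n_abs = 0.37 × 2.290×10⁻⁵ = 8.473×10⁻⁶ mol.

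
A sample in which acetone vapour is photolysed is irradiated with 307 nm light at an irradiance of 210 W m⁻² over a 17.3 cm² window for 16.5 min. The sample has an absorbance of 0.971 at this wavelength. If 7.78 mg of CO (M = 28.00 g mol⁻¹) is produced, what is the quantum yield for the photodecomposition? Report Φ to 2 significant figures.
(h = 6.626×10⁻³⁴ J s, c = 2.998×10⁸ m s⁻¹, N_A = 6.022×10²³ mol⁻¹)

Φ = 0.34

Product: 7.78 mg / 28.00 g mol⁻¹ = 2.779×10⁻⁴ mol.
Photon energy at 307 nm: hc/λ = (6.626×10⁻³⁴)(2.998×10⁸)/(307×10⁻⁹) = 6.471×10⁻¹⁹ J.
Energy delivered: (210 W m⁻²)(17.3×10⁻⁴ m²)(990 s) = 359.7 J.
Photons incident: 359.7 / 6.471×10⁻¹⁹ = 5.559×10²⁰, i.e. 5.559×10²⁰/6.022×10²³ = 9.231×10⁻⁴ mol.
Fraction absorbed: 1 − 10^(−0.971) = 0.8931.
Photons absorbed: 0.8931 × 9.231×10⁻⁴ = 8.244×10⁻⁴ mol.
Φ = 2.779×10⁻⁴ mol / 8.244×10⁻⁴ mol photons = 0.34.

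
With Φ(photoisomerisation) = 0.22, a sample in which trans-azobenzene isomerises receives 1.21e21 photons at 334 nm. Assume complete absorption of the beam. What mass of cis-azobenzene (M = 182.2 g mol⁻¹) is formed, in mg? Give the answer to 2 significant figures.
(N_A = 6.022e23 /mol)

Moles of photons: 1.21e21 / 6.022e23 = 0.002009 mol.
Product: Φ × n_abs = 0.22 × 0.002009 = 4.420e-4 mol.
Mass: 4.420e-4 × 182.2 = 0.08053 g = 81 mg.

81 mg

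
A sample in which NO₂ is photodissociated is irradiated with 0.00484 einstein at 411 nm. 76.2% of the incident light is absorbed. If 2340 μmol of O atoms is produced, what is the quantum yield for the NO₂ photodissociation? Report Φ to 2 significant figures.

Product: 2340 μmol = 0.00234 mol.
Photons absorbed: 0.762 × 0.00484 = 0.003688 mol.
Φ = 0.00234 mol / 0.003688 mol photons = 0.63.

Φ = 0.63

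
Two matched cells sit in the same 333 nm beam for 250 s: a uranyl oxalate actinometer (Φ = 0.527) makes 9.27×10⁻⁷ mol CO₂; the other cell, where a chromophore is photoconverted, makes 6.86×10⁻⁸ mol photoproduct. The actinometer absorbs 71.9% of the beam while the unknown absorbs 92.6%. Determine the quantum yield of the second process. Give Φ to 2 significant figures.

Photons absorbed by the actinometer: 9.27×10⁻⁷ / 0.527 = 1.759×10⁻⁶ mol.
Incident flux: 1.759×10⁻⁶ / 0.719 = 2.446×10⁻⁶ einstein.
Absorbed by unknown: 0.926 × 2.446×10⁻⁶ = 2.265×10⁻⁶ mol.
Φ(unknown) = 6.86×10⁻⁸ / 2.265×10⁻⁶ = 0.030.

Φ = 0.030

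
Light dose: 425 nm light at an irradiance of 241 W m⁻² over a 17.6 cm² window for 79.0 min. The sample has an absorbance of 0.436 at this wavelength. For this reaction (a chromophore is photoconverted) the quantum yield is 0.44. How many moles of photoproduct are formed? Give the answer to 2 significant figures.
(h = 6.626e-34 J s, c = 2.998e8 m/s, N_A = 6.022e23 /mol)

0.0020 mol

Photon energy at 425 nm: hc/λ = (6.626e-34)(2.998e8)/(425e-9) = 4.674e-19 J.
Energy delivered: (241 W m⁻²)(17.6e-4 m²)(4740 s) = 2011 J.
Photons incident: 2011 / 4.674e-19 = 4.303e21, i.e. 4.303e21/6.022e23 = 0.007145 mol.
Fraction absorbed: 1 − 10^(−0.436) = 0.6336.
Photons absorbed: 0.6336 × 0.007145 = 0.004527 mol.
Product: Φ × n_abs = 0.44 × 0.004527 = 0.001992 mol.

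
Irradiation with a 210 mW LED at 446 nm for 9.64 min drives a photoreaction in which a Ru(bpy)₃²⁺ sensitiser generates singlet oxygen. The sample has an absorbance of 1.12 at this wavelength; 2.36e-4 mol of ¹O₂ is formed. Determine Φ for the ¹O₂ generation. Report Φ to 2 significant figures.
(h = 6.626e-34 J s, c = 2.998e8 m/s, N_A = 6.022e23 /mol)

Φ = 0.56

Photon energy at 446 nm: hc/λ = (6.626e-34)(2.998e8)/(446e-9) = 4.454e-19 J.
Energy delivered: (210 mW)(578.4 s) = 121.5 J.
Photons incident: 121.5 / 4.454e-19 = 2.728e20, i.e. 2.728e20/6.022e23 = 4.530e-4 mol.
Fraction absorbed: 1 − 10^(−1.12) = 0.9241.
Photons absorbed: 0.9241 × 4.530e-4 = 4.186e-4 mol.
Φ = 2.36e-4 mol / 4.186e-4 mol photons = 0.56.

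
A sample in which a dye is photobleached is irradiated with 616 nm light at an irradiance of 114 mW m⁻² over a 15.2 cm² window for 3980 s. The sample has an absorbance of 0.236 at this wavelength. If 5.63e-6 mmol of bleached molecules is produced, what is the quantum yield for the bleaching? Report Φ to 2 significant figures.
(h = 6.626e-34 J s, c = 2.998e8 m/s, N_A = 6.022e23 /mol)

Product: 5.63e-6 mmol = 5.63e-9 mol.
Photon energy at 616 nm: hc/λ = (6.626e-34)(2.998e8)/(616e-9) = 3.225e-19 J.
Energy delivered: (114 mW m⁻²)(15.2e-4 m²)(3980 s) = 0.6897 J.
Photons incident: 0.6897 / 3.225e-19 = 2.139e18, i.e. 2.139e18/6.022e23 = 3.552e-6 mol.
Fraction absorbed: 1 − 10^(−0.236) = 0.4192.
Photons absorbed: 0.4192 × 3.552e-6 = 1.489e-6 mol.
Φ = 5.63e-9 mol / 1.489e-6 mol photons = 0.0038.

Φ = 0.0038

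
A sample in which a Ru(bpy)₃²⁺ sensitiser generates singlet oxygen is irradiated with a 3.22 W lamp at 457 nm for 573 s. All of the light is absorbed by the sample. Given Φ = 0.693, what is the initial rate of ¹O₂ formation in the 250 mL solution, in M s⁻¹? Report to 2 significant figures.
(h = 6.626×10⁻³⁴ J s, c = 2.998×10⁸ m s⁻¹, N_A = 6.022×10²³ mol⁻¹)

3.4×10⁻⁵ M s⁻¹

Photon energy at 457 nm: hc/λ = (6.626×10⁻³⁴)(2.998×10⁸)/(457×10⁻⁹) = 4.347×10⁻¹⁹ J.
Energy delivered: (3.22 W)(573 s) = 1845 J.
Photons incident: 1845 / 4.347×10⁻¹⁹ = 4.244×10²¹, i.e. 4.244×10²¹/6.022×10²³ = 0.007047 mol.
Product formed: 0.693 × 0.007047 = 0.004884 mol.
Rate: 0.004884 mol / (573 s × 0.25 L) = 3.4×10⁻⁵ M s⁻¹.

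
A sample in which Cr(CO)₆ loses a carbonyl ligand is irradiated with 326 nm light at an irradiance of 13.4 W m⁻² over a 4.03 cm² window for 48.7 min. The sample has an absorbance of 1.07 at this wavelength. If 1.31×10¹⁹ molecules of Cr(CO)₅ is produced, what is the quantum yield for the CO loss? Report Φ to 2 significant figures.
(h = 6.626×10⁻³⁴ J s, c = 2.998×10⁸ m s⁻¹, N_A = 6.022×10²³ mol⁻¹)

Product: 1.31×10¹⁹ / 6.022×10²³ = 2.175×10⁻⁵ mol.
Photon energy at 326 nm: hc/λ = (6.626×10⁻³⁴)(2.998×10⁸)/(326×10⁻⁹) = 6.093×10⁻¹⁹ J.
Energy delivered: (13.4 W m⁻²)(4.03×10⁻⁴ m²)(2922 s) = 15.78 J.
Photons incident: 15.78 / 6.093×10⁻¹⁹ = 2.590×10¹⁹, i.e. 2.590×10¹⁹/6.022×10²³ = 4.301×10⁻⁵ mol.
Fraction absorbed: 1 − 10^(−1.07) = 0.9149.
Photons absorbed: 0.9149 × 4.301×10⁻⁵ = 3.935×10⁻⁵ mol.
Φ = 2.175×10⁻⁵ mol / 3.935×10⁻⁵ mol photons = 0.55.

Φ = 0.55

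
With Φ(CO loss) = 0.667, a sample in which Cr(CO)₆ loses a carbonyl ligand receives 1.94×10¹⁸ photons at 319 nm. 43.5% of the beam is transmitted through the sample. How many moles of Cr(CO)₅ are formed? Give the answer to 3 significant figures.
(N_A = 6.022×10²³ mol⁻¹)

Moles of photons: 1.94×10¹⁸ / 6.022×10²³ = 3.222×10⁻⁶ mol.
Fraction absorbed: 1 − 43.5/100 = 0.5650.
Photons absorbed: 0.5650 × 3.222×10⁻⁶ = 1.820×10⁻⁶ mol.
Product: Φ × n_abs = 0.667 × 1.820×10⁻⁶ = 1.214×10⁻⁶ mol.

1.21×10⁻⁶ mol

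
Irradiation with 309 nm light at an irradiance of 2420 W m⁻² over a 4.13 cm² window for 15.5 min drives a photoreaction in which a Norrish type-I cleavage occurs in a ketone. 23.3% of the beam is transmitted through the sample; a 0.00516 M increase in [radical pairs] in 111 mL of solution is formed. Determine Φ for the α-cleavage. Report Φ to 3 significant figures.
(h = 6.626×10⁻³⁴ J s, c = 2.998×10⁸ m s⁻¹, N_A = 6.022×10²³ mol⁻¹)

Φ = 0.311

Product: (0.00516 M)(0.111 L) = 5.728×10⁻⁴ mol.
Photon energy at 309 nm: hc/λ = (6.626×10⁻³⁴)(2.998×10⁸)/(309×10⁻⁹) = 6.429×10⁻¹⁹ J.
Energy delivered: (2420 W m⁻²)(4.13×10⁻⁴ m²)(930 s) = 929.5 J.
Photons incident: 929.5 / 6.429×10⁻¹⁹ = 1.446×10²¹, i.e. 1.446×10²¹/6.022×10²³ = 0.002401 mol.
Fraction absorbed: 1 − 23.3/100 = 0.7670.
Photons absorbed: 0.7670 × 0.002401 = 0.001842 mol.
Φ = 5.728×10⁻⁴ mol / 0.001842 mol photons = 0.311.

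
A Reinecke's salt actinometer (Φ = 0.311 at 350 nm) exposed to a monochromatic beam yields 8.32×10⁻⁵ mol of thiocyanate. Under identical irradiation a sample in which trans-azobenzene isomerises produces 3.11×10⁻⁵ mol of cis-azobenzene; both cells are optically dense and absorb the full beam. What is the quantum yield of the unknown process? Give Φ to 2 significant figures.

Φ = 0.12

Photons absorbed by the actinometer: 8.32×10⁻⁵ / 0.311 = 2.675×10⁻⁴ mol.
Φ(unknown) = 3.11×10⁻⁵ / 2.675×10⁻⁴ = 0.12.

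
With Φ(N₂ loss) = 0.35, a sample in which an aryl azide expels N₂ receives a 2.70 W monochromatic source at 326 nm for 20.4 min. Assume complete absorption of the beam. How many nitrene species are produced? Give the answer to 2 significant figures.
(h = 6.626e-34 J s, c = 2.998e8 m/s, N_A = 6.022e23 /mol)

Photon energy at 326 nm: hc/λ = (6.626e-34)(2.998e8)/(326e-9) = 6.093e-19 J.
Energy delivered: (2.70 W)(1224 s) = 3305 J.
Photons incident: 3305 / 6.093e-19 = 5.424e21, i.e. 5.424e21/6.022e23 = 0.009007 mol.
Product: Φ × n_abs = 0.35 × 0.009007 = 0.003152 mol.
As a count: 0.003152 × 6.022e23 = 1.9e21.

1.9e21 species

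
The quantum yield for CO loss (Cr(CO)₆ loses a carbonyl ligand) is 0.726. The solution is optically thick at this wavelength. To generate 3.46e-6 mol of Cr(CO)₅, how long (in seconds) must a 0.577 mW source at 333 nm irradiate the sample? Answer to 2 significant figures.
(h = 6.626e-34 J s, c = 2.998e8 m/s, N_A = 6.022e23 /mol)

t ≈ 3000 s

Photons that must be absorbed: 3.46e-6 / 0.726 = 4.766e-6 mol.
Photon energy: hc/λ = 5.965e-19 J; per mole, 3.592e5 J mol⁻¹.
Energy required: 4.766e-6 × 3.592e5 = 1.712 J.
Time: 1.712 J / 0.000577 W = 3000 s.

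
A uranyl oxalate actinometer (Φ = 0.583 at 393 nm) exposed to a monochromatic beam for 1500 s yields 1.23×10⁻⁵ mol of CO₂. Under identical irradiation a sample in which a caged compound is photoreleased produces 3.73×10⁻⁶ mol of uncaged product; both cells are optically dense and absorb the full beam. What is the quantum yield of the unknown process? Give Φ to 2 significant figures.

Φ = 0.18

Photons absorbed by the actinometer: 1.23×10⁻⁵ / 0.583 = 2.110×10⁻⁵ mol.
Φ(unknown) = 3.73×10⁻⁶ / 2.110×10⁻⁵ = 0.18.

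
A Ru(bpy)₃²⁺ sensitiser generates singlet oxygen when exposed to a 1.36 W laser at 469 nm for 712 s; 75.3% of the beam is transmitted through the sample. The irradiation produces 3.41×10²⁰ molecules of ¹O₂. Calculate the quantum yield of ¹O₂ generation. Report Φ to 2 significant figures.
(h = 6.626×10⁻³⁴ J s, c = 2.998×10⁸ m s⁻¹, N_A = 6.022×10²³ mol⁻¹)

Φ = 0.60

Product: 3.41×10²⁰ / 6.022×10²³ = 5.663×10⁻⁴ mol.
Photon energy at 469 nm: hc/λ = (6.626×10⁻³⁴)(2.998×10⁸)/(469×10⁻⁹) = 4.236×10⁻¹⁹ J.
Energy delivered: (1.36 W)(712 s) = 968.3 J.
Photons incident: 968.3 / 4.236×10⁻¹⁹ = 2.286×10²¹, i.e. 2.286×10²¹/6.022×10²³ = 0.003796 mol.
Fraction absorbed: 1 − 75.3/100 = 0.2470.
Photons absorbed: 0.2470 × 0.003796 = 9.376×10⁻⁴ mol.
Φ = 5.663×10⁻⁴ mol / 9.376×10⁻⁴ mol photons = 0.60.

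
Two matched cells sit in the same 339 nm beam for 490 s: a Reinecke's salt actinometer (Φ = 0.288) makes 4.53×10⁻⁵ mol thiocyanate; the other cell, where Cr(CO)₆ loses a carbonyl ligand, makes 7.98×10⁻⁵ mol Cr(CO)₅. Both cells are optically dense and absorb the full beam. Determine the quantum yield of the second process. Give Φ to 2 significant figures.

Photons absorbed by the actinometer: 4.53×10⁻⁵ / 0.288 = 1.573×10⁻⁴ mol.
Φ(unknown) = 7.98×10⁻⁵ / 1.573×10⁻⁴ = 0.51.

Φ = 0.51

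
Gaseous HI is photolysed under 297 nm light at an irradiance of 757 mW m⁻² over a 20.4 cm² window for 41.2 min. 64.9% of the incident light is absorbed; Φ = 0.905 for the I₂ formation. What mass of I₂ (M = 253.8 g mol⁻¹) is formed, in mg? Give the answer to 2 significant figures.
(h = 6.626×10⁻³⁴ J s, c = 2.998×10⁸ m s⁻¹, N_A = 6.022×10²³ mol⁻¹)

Photon energy at 297 nm: hc/λ = (6.626×10⁻³⁴)(2.998×10⁸)/(297×10⁻⁹) = 6.688×10⁻¹⁹ J.
Energy delivered: (757 mW m⁻²)(20.4×10⁻⁴ m²)(2472 s) = 3.817 J.
Photons incident: 3.817 / 6.688×10⁻¹⁹ = 5.707×10¹⁸, i.e. 5.707×10¹⁸/6.022×10²³ = 9.477×10⁻⁶ mol.
Photons absorbed: 0.649 × 9.477×10⁻⁶ = 6.151×10⁻⁶ mol.
Product: Φ × n_abs = 0.905 × 6.151×10⁻⁶ = 5.567×10⁻⁶ mol.
Mass: 5.567×10⁻⁶ × 253.8 = 0.001413 g = 1.4 mg.

1.4 mg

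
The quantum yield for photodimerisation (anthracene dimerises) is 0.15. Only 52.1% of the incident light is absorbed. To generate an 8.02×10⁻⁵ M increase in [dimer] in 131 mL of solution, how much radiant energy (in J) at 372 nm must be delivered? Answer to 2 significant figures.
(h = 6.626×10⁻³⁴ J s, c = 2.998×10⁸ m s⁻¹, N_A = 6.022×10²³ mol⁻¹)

Product: (8.02×10⁻⁵ M)(0.131 L) = 1.051×10⁻⁵ mol.
Photons that must be absorbed: 1.051×10⁻⁵ / 0.15 = 7.007×10⁻⁵ mol.
Incident photons needed: 7.007×10⁻⁵ / 0.521 = 1.345×10⁻⁴ mol.
Photon energy: hc/λ = 5.340×10⁻¹⁹ J; per mole, 3.216×10⁵ J mol⁻¹.
Energy required: 1.345×10⁻⁴ × 3.216×10⁵ = 43 J.

43 J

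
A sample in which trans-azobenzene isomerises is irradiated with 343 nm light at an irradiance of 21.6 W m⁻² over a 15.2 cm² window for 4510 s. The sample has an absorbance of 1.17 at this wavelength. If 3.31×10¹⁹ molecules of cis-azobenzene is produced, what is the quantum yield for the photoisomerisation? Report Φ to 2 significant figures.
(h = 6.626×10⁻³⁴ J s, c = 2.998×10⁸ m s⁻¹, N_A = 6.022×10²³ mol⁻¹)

Product: 3.31×10¹⁹ / 6.022×10²³ = 5.497×10⁻⁵ mol.
Photon energy at 343 nm: hc/λ = (6.626×10⁻³⁴)(2.998×10⁸)/(343×10⁻⁹) = 5.791×10⁻¹⁹ J.
Energy delivered: (21.6 W m⁻²)(15.2×10⁻⁴ m²)(4510 s) = 148.1 J.
Photons incident: 148.1 / 5.791×10⁻¹⁹ = 2.557×10²⁰, i.e. 2.557×10²⁰/6.022×10²³ = 4.246×10⁻⁴ mol.
Fraction absorbed: 1 − 10^(−1.17) = 0.9324.
Photons absorbed: 0.9324 × 4.246×10⁻⁴ = 3.959×10⁻⁴ mol.
Φ = 5.497×10⁻⁵ mol / 3.959×10⁻⁴ mol photons = 0.14.

Φ = 0.14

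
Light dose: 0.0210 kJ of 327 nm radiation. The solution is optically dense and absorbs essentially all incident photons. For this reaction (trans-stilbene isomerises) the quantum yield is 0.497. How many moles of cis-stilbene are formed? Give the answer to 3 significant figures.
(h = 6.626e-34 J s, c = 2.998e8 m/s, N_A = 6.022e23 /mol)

Photon energy at 327 nm: hc/λ = (6.626e-34)(2.998e8)/(327e-9) = 6.075e-19 J.
Incident energy: 0.0210 kJ = 21.0 J.
Photons incident: 21.0 / 6.075e-19 = 3.457e19, i.e. 3.457e19/6.022e23 = 5.741e-5 mol.
Product: Φ × n_abs = 0.497 × 5.741e-5 = 2.853e-5 mol.

2.85e-5 mol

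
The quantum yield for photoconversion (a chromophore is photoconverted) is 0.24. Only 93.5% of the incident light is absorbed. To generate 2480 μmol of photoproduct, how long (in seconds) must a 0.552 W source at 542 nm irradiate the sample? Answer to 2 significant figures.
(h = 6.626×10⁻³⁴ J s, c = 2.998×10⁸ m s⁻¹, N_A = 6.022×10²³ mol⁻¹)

Product: 2480 μmol = 0.00248 mol.
Photons that must be absorbed: 0.00248 / 0.24 = 0.01033 mol.
Incident photons needed: 0.01033 / 0.935 = 0.01105 mol.
Photon energy: hc/λ = 3.665×10⁻¹⁹ J; per mole, 2.207×10⁵ J mol⁻¹.
Energy required: 0.01105 × 2.207×10⁵ = 2439 J.
Time: 2439 J / 0.552 W = 4400 s.

t ≈ 4400 s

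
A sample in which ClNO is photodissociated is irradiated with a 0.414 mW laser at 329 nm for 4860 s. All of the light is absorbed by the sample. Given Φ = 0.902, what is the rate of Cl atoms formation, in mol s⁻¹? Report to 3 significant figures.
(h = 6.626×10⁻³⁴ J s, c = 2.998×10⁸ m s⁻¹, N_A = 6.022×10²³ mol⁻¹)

Photon energy at 329 nm: hc/λ = (6.626×10⁻³⁴)(2.998×10⁸)/(329×10⁻⁹) = 6.038×10⁻¹⁹ J.
Energy delivered: (0.414 mW)(4860 s) = 2.012 J.
Photons incident: 2.012 / 6.038×10⁻¹⁹ = 3.332×10¹⁸, i.e. 3.332×10¹⁸/6.022×10²³ = 5.533×10⁻⁶ mol.
Product formed: 0.902 × 5.533×10⁻⁶ = 4.991×10⁻⁶ mol.
Rate: 4.991×10⁻⁶ / 4860 s = 1.03×10⁻⁹ mol s⁻¹.

1.03×10⁻⁹ mol s⁻¹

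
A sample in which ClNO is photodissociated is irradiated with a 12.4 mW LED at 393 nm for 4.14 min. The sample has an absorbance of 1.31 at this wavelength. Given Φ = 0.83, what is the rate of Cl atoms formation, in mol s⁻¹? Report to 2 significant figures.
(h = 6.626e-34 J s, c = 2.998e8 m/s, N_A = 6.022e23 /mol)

3.2e-8 mol s⁻¹

Photon energy at 393 nm: hc/λ = (6.626e-34)(2.998e8)/(393e-9) = 5.055e-19 J.
Energy delivered: (12.4 mW)(248.4 s) = 3.080 J.
Photons incident: 3.080 / 5.055e-19 = 6.093e18, i.e. 6.093e18/6.022e23 = 1.012e-5 mol.
Fraction absorbed: 1 − 10^(−1.31) = 0.9510.
Photons absorbed: 0.9510 × 1.012e-5 = 9.624e-6 mol.
Product formed: 0.83 × 9.624e-6 = 7.988e-6 mol.
Rate: 7.988e-6 / 248.4 s = 3.2e-8 mol s⁻¹.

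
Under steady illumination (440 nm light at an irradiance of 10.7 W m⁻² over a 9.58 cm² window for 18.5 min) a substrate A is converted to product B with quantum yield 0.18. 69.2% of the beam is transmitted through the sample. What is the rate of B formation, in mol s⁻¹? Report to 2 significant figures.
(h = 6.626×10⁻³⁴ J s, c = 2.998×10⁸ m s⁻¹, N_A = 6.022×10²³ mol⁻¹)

Photon energy at 440 nm: hc/λ = (6.626×10⁻³⁴)(2.998×10⁸)/(440×10⁻⁹) = 4.515×10⁻¹⁹ J.
Energy delivered: (10.7 W m⁻²)(9.58×10⁻⁴ m²)(1110 s) = 11.38 J.
Photons incident: 11.38 / 4.515×10⁻¹⁹ = 2.520×10¹⁹, i.e. 2.520×10¹⁹/6.022×10²³ = 4.185×10⁻⁵ mol.
Fraction absorbed: 1 − 69.2/100 = 0.3080.
Photons absorbed: 0.3080 × 4.185×10⁻⁵ = 1.289×10⁻⁵ mol.
Product formed: 0.18 × 1.289×10⁻⁵ = 2.320×10⁻⁶ mol.
Rate: 2.320×10⁻⁶ / 1110 s = 2.1×10⁻⁹ mol s⁻¹.

2.1×10⁻⁹ mol s⁻¹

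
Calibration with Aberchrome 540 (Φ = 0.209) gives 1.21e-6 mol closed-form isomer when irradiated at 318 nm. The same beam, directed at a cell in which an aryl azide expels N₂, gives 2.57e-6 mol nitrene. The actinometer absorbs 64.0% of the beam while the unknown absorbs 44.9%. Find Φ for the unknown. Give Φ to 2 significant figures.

Photons absorbed by the actinometer: 1.21e-6 / 0.209 = 5.789e-6 mol.
Incident flux: 5.789e-6 / 0.640 = 9.045e-6 einstein.
Absorbed by unknown: 0.449 × 9.045e-6 = 4.061e-6 mol.
Φ(unknown) = 2.57e-6 / 4.061e-6 = 0.63.

Φ = 0.63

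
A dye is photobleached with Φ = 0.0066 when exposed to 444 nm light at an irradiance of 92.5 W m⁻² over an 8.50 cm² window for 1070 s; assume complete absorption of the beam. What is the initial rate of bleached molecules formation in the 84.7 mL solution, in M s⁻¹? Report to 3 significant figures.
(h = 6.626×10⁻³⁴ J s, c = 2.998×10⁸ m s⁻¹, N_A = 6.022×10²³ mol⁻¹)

2.27×10⁻⁸ M s⁻¹

Photon energy at 444 nm: hc/λ = (6.626×10⁻³⁴)(2.998×10⁸)/(444×10⁻⁹) = 4.474×10⁻¹⁹ J.
Energy delivered: (92.5 W m⁻²)(8.50×10⁻⁴ m²)(1070 s) = 84.13 J.
Photons incident: 84.13 / 4.474×10⁻¹⁹ = 1.880×10²⁰, i.e. 1.880×10²⁰/6.022×10²³ = 3.122×10⁻⁴ mol.
Product formed: 0.0066 × 3.122×10⁻⁴ = 2.061×10⁻⁶ mol.
Rate: 2.061×10⁻⁶ mol / (1070 s × 0.0847 L) = 2.27×10⁻⁸ M s⁻¹.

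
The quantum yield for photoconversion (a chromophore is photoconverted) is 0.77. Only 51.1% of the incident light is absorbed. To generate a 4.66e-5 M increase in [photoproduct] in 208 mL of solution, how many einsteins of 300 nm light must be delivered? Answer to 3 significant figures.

2.46e-5 einstein

Product: (4.66e-5 M)(0.208 L) = 9.693e-6 mol.
Photons that must be absorbed: 9.693e-6 / 0.77 = 1.259e-5 mol.
Incident photons needed: 1.259e-5 / 0.511 = 2.464e-5 mol.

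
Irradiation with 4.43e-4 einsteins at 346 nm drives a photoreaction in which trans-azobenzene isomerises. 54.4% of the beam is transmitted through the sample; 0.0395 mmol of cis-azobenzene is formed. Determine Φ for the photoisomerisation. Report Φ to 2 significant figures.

Product: 0.0395 mmol = 3.95e-5 mol.
Fraction absorbed: 1 − 54.4/100 = 0.4560.
Photons absorbed: 0.4560 × 4.43e-4 = 2.020e-4 mol.
Φ = 3.95e-5 mol / 2.020e-4 mol photons = 0.20.

Φ = 0.20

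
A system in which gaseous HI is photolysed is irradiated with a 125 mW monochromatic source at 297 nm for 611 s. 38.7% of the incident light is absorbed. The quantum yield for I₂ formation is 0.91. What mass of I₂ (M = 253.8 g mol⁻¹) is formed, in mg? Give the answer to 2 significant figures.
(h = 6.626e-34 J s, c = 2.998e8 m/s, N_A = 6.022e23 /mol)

17 mg

Photon energy at 297 nm: hc/λ = (6.626e-34)(2.998e8)/(297e-9) = 6.688e-19 J.
Energy delivered: (125 mW)(611 s) = 76.38 J.
Photons incident: 76.38 / 6.688e-19 = 1.142e20, i.e. 1.142e20/6.022e23 = 1.896e-4 mol.
Photons absorbed: 0.387 × 1.896e-4 = 7.338e-5 mol.
Product: Φ × n_abs = 0.91 × 7.338e-5 = 6.678e-5 mol.
Mass: 6.678e-5 × 253.8 = 0.01695 g = 17 mg.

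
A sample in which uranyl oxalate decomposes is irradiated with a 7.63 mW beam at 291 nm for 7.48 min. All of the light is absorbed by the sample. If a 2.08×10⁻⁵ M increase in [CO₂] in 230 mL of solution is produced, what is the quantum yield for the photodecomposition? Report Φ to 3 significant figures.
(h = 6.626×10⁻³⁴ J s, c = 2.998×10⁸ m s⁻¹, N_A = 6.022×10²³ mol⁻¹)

Φ = 0.574

Product: (2.08×10⁻⁵ M)(0.23 L) = 4.784×10⁻⁶ mol.
Photon energy at 291 nm: hc/λ = (6.626×10⁻³⁴)(2.998×10⁸)/(291×10⁻⁹) = 6.826×10⁻¹⁹ J.
Energy delivered: (7.63 mW)(448.8 s) = 3.424 J.
Photons incident: 3.424 / 6.826×10⁻¹⁹ = 5.016×10¹⁸, i.e. 5.016×10¹⁸/6.022×10²³ = 8.329×10⁻⁶ mol.
Φ = 4.784×10⁻⁶ mol / 8.329×10⁻⁶ mol photons = 0.574.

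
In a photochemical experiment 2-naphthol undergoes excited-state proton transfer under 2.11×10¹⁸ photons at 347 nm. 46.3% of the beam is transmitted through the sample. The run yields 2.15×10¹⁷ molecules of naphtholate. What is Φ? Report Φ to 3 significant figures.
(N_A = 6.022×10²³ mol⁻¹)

Product: 2.15×10¹⁷ / 6.022×10²³ = 3.570×10⁻⁷ mol.
Moles of photons: 2.11×10¹⁸ / 6.022×10²³ = 3.504×10⁻⁶ mol.
Fraction absorbed: 1 − 46.3/100 = 0.5370.
Photons absorbed: 0.5370 × 3.504×10⁻⁶ = 1.882×10⁻⁶ mol.
Φ = 3.570×10⁻⁷ mol / 1.882×10⁻⁶ mol photons = 0.190.

Φ = 0.190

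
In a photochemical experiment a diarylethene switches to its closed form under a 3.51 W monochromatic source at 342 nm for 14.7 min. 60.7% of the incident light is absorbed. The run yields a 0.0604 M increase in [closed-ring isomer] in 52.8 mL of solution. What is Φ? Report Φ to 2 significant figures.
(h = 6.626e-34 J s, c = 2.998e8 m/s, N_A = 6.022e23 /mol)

Product: (0.0604 M)(0.0528 L) = 0.003189 mol.
Photon energy at 342 nm: hc/λ = (6.626e-34)(2.998e8)/(342e-9) = 5.808e-19 J.
Energy delivered: (3.51 W)(882 s) = 3096 J.
Photons incident: 3096 / 5.808e-19 = 5.331e21, i.e. 5.331e21/6.022e23 = 0.008853 mol.
Photons absorbed: 0.607 × 0.008853 = 0.005374 mol.
Φ = 0.003189 mol / 0.005374 mol photons = 0.59.

Φ = 0.59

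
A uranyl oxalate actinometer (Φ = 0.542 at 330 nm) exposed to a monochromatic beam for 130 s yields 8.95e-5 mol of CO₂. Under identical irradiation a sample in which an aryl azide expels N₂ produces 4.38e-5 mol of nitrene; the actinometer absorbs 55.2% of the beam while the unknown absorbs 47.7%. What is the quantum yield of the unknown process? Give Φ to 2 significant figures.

Photons absorbed by the actinometer: 8.95e-5 / 0.542 = 1.651e-4 mol.
Incident flux: 1.651e-4 / 0.552 = 2.991e-4 einstein.
Absorbed by unknown: 0.477 × 2.991e-4 = 1.427e-4 mol.
Φ(unknown) = 4.38e-5 / 1.427e-4 = 0.31.

Φ = 0.31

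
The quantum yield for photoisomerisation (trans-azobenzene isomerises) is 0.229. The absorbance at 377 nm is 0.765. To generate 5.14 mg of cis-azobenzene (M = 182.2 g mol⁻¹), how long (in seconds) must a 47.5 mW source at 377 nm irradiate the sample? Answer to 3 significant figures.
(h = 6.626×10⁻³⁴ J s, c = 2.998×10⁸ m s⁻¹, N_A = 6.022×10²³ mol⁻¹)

Product: 5.14 mg / 182.2 g mol⁻¹ = 2.821×10⁻⁵ mol.
Photons that must be absorbed: 2.821×10⁻⁵ / 0.229 = 1.232×10⁻⁴ mol.
Fraction absorbed: 1 − 10^(−0.765) = 0.8282.
Incident photons needed: 1.232×10⁻⁴ / 0.8282 = 1.488×10⁻⁴ mol.
Photon energy: hc/λ = 5.269×10⁻¹⁹ J; per mole, 3.173×10⁵ J mol⁻¹.
Energy required: 1.488×10⁻⁴ × 3.173×10⁵ = 47.21 J.
Time: 47.21 J / 0.0475 W = 994 s.

t ≈ 994 s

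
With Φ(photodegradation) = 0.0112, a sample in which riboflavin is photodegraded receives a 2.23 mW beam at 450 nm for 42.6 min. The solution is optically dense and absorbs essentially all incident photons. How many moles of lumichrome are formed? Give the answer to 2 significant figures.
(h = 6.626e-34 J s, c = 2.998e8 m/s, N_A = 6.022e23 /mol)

Photon energy at 450 nm: hc/λ = (6.626e-34)(2.998e8)/(450e-9) = 4.414e-19 J.
Energy delivered: (2.23 mW)(2556 s) = 5.700 J.
Photons incident: 5.700 / 4.414e-19 = 1.291e19, i.e. 1.291e19/6.022e23 = 2.144e-5 mol.
Product: Φ × n_abs = 0.0112 × 2.144e-5 = 2.401e-7 mol.

2.4e-7 mol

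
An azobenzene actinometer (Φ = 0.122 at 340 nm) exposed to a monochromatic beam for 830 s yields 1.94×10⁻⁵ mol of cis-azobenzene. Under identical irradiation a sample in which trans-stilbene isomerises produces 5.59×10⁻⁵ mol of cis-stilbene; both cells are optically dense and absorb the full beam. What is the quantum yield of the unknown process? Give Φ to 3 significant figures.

Φ = 0.352

Photons absorbed by the actinometer: 1.94×10⁻⁵ / 0.122 = 1.590×10⁻⁴ mol.
Φ(unknown) = 5.59×10⁻⁵ / 1.590×10⁻⁴ = 0.352.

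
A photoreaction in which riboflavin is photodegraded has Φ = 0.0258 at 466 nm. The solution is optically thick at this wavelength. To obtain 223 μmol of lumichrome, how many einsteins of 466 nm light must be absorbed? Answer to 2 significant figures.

Product: 223 μmol = 2.23×10⁻⁴ mol.
Photons that must be absorbed: 2.23×10⁻⁴ / 0.0258 = 0.008643 mol.

0.0086 einstein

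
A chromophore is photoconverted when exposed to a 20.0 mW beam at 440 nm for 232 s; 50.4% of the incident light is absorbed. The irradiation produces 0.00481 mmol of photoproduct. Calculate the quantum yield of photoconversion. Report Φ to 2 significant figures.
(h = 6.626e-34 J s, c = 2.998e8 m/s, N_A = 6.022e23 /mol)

Φ = 0.56

Product: 0.00481 mmol = 4.81e-6 mol.
Photon energy at 440 nm: hc/λ = (6.626e-34)(2.998e8)/(440e-9) = 4.515e-19 J.
Energy delivered: (20.0 mW)(232 s) = 4.640 J.
Photons incident: 4.640 / 4.515e-19 = 1.028e19, i.e. 1.028e19/6.022e23 = 1.707e-5 mol.
Photons absorbed: 0.504 × 1.707e-5 = 8.603e-6 mol.
Φ = 4.81e-6 mol / 8.603e-6 mol photons = 0.56.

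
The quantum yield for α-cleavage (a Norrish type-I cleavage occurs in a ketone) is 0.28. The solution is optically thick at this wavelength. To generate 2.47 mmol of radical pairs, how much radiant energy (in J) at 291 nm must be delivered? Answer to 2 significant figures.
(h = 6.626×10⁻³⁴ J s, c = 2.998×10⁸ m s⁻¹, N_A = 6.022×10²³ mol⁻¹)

Product: 2.47 mmol = 0.00247 mol.
Photons that must be absorbed: 0.00247 / 0.28 = 0.008821 mol.
Photon energy: hc/λ = 6.826×10⁻¹⁹ J; per mole, 4.111×10⁵ J mol⁻¹.
Energy required: 0.008821 × 4.111×10⁵ = 3600 J.

3600 J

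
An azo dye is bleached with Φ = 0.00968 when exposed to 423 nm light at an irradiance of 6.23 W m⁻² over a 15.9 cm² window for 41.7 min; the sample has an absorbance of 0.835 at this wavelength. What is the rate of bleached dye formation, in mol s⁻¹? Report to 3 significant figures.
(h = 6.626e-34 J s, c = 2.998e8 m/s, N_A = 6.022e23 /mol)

Photon energy at 423 nm: hc/λ = (6.626e-34)(2.998e8)/(423e-9) = 4.696e-19 J.
Energy delivered: (6.23 W m⁻²)(15.9e-4 m²)(2502 s) = 24.78 J.
Photons incident: 24.78 / 4.696e-19 = 5.277e19, i.e. 5.277e19/6.022e23 = 8.763e-5 mol.
Fraction absorbed: 1 − 10^(−0.835) = 0.8538.
Photons absorbed: 0.8538 × 8.763e-5 = 7.482e-5 mol.
Product formed: 0.00968 × 7.482e-5 = 7.243e-7 mol.
Rate: 7.243e-7 / 2502 s = 2.89e-10 mol s⁻¹.

2.89e-10 mol s⁻¹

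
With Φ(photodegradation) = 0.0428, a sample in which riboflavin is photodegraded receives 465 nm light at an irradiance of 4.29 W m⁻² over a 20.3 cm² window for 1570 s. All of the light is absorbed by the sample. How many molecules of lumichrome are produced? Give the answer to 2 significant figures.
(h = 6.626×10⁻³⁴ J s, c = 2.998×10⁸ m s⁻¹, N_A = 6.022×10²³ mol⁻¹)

Photon energy at 465 nm: hc/λ = (6.626×10⁻³⁴)(2.998×10⁸)/(465×10⁻⁹) = 4.272×10⁻¹⁹ J.
Energy delivered: (4.29 W m⁻²)(20.3×10⁻⁴ m²)(1570 s) = 13.67 J.
Photons incident: 13.67 / 4.272×10⁻¹⁹ = 3.200×10¹⁹, i.e. 3.200×10¹⁹/6.022×10²³ = 5.314×10⁻⁵ mol.
Product: Φ × n_abs = 0.0428 × 5.314×10⁻⁵ = 2.274×10⁻⁶ mol.
As a count: 2.274×10⁻⁶ × 6.022×10²³ = 1.4×10¹⁸.

1.4×10¹⁸ molecules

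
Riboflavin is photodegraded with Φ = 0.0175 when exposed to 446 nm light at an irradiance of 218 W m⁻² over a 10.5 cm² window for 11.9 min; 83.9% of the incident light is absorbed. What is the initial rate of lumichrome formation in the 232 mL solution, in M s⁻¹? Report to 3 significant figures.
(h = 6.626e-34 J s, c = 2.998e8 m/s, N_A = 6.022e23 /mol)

5.40e-8 M s⁻¹

Photon energy at 446 nm: hc/λ = (6.626e-34)(2.998e8)/(446e-9) = 4.454e-19 J.
Energy delivered: (218 W m⁻²)(10.5e-4 m²)(714 s) = 163.4 J.
Photons incident: 163.4 / 4.454e-19 = 3.669e20, i.e. 3.669e20/6.022e23 = 6.093e-4 mol.
Photons absorbed: 0.839 × 6.093e-4 = 5.112e-4 mol.
Product formed: 0.0175 × 5.112e-4 = 8.946e-6 mol.
Rate: 8.946e-6 mol / (714 s × 0.232 L) = 5.40e-8 M s⁻¹.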